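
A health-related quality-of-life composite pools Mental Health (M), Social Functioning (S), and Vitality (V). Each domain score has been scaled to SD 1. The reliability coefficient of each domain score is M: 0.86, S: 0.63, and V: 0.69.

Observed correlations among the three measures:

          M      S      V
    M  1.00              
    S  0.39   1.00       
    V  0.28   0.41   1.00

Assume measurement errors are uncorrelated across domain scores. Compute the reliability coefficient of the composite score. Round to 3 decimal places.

Var(M+S+V) = 3 + 2·[0.39 + 0.28 + 0.41] = 3 + 2.16 = 5.16.
Because errors are independent across components, Cov(Tᵢ,Tⱼ) = Cov(Xᵢ,Xⱼ); the off-diagonal part of the true-score variance is the same as above.
True-score variance = [0.86 + 0.63 + 0.69] + 2.16 = 2.18 + 2.16 = 4.34.
Reliability = 4.34 / 5.16 = 0.841.

0.841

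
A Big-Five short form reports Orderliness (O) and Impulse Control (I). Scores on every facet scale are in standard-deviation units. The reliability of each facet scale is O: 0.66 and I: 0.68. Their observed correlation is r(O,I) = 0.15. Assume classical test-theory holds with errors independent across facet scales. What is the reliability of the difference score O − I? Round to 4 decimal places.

Var(O−I) = 1 + 1 − 2·0.15 = 2 − 0.3 = 1.7.
With uncorrelated errors the cross-covariances are all true-score covariance, so they carry over unchanged; only the diagonal terms shrink to ρᵢσᵢ².
True-score variance = [0.66 + 0.68] − 0.3 = 1.34 − 0.3 = 1.04.
Reliability = 1.04 / 1.7 = 0.6118.

0.6118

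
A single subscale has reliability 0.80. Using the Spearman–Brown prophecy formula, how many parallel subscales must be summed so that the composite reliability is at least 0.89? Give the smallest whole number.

k ≥ ρ*(1−ρ₁)/(ρ₁(1−ρ*)) = 0.89·0.20 / (0.80·0.11) = 2.023.
Smallest integer k = 3.

3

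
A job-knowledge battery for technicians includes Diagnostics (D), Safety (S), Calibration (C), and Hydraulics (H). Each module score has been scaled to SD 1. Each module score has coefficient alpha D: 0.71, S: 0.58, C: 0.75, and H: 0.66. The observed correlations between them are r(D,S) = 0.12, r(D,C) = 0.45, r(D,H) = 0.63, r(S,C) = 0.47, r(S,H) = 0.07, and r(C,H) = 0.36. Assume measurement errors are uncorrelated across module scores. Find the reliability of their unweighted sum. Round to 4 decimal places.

Var(D+S+C+H) = 4 + 2·[0.12 + 0.45 + 0.63 + 0.47 + 0.07 + 0.36] = 4 + 4.2 = 8.2.
Under uncorrelated errors the observed covariances equal the true-score covariances, so only the own-variance terms attenuate.
True-score variance = [0.71 + 0.58 + 0.75 + 0.66] + 4.2 = 2.7 + 4.2 = 6.9.
Reliability = 6.9 / 8.2 = 0.8415.

0.8415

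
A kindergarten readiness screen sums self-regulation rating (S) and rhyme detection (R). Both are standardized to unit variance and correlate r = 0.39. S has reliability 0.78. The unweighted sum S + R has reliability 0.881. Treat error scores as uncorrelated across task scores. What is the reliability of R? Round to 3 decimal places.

0.889

Var(S+R) = 2 + 2·0.39 = 2.780.
True-score variance = ρ_S + ρ_R + 2·0.39, so 0.881 = (0.78 + ρ_R + 0.78) / 2.780.
ρ_R = 0.881·2.780 − 0.78 − 0.78 = 0.889.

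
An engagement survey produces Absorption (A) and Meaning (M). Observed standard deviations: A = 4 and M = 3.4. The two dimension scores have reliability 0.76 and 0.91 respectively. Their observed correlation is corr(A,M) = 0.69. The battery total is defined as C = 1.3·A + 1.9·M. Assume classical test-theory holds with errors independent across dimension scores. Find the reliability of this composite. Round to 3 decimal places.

0.911

Var(C) = 1.3²·4² + 1.9²·3.4² + 2·[2.47·4·3.4·0.69] = 68.7716 + 46.357 = 115.129.
Under uncorrelated errors the observed covariances equal the true-score covariances, so only the own-variance terms attenuate.
True-score variance = [1.3²·4²·0.76 + 1.9²·3.4²·0.91] + 46.357 = 58.5262 + 46.357 = 104.883.
Reliability = 104.883 / 115.129 = 0.911.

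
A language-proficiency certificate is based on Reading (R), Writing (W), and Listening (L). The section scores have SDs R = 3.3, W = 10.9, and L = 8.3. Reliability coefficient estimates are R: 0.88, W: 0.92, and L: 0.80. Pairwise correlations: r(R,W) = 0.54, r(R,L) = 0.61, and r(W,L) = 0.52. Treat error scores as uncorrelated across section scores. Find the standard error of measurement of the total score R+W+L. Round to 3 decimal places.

4.959

Var(total) = 198.59 + 166.352 = 364.942.
True-score variance = 174 + 166.352 = 340.353, so reliability = 0.9326.
Error variance = 364.942 − 340.353 = 24.5896; SEM = √24.5896 = 4.959.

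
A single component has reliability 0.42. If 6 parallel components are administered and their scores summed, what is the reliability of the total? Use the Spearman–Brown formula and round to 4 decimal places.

0.8129

ρ_k = kρ / (1 + (k−1)ρ) = 6·0.42 / (1 + 5·0.42) = 2.520 / 3.100 = 0.8129.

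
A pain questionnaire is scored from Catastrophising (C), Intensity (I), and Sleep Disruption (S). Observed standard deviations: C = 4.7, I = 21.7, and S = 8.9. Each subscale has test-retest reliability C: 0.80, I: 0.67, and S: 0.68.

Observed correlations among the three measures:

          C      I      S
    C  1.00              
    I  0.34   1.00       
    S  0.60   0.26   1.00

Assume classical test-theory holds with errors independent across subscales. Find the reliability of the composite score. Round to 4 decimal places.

0.7663

Var(C+I+S) = 4.7² + 21.7² + 8.9² + 2·[4.7·21.7·0.34 + 4.7·8.9·0.60 + 21.7·8.9·0.26] = 572.19 + 219.977 = 792.167.
With uncorrelated errors the cross-covariances are all true-score covariance, so they carry over unchanged; only the diagonal terms shrink to ρᵢσᵢ².
True-score variance = [4.7²·0.80 + 21.7²·0.67 + 8.9²·0.68] + 219.977 = 387.031 + 219.977 = 607.008.
Reliability = 607.008 / 792.167 = 0.7663.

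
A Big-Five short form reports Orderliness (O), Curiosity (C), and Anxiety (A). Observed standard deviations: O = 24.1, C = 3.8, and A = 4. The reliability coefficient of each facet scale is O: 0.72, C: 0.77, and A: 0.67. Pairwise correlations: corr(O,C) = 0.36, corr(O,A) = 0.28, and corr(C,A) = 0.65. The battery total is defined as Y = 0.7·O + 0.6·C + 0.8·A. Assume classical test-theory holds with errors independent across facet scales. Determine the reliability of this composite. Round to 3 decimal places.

0.771

Var(Y) = 0.7²·24.1² + 0.6²·3.8² + 0.8²·4² + 2·[0.42·24.1·3.8·0.36 + 0.56·24.1·4·0.28 + 0.48·3.8·4·0.65] = 300.035 + 67.4096 = 367.445.
With uncorrelated errors the cross-covariances are all true-score covariance, so they carry over unchanged; only the diagonal terms shrink to ρᵢσᵢ².
True-score variance = [0.7²·24.1²·0.72 + 0.6²·3.8²·0.77 + 0.8²·4²·0.67] + 67.4096 = 215.773 + 67.4096 = 283.183.
Reliability = 283.183 / 367.445 = 0.771.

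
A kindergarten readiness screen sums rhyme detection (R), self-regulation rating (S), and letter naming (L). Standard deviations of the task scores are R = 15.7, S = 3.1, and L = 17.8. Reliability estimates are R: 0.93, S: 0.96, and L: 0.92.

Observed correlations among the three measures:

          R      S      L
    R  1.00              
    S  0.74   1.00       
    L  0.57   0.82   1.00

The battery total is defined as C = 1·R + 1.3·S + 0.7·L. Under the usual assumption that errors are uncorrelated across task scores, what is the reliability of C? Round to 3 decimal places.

0.963

Var(C) = 15.7² + 1.3²·3.1² + 0.7²·17.8² + 2·[1.3·15.7·3.1·0.74 + 0.7·15.7·17.8·0.57 + 0.91·3.1·17.8·0.82] = 417.982 + 399.001 = 816.983.
Because errors are independent across components, Cov(Tᵢ,Tⱼ) = Cov(Xᵢ,Xⱼ); the off-diagonal part of the true-score variance is the same as above.
True-score variance = [15.7²·0.93 + 1.3²·3.1²·0.96 + 0.7²·17.8²·0.92] + 399.001 = 387.658 + 399.001 = 786.659.
Reliability = 786.659 / 816.983 = 0.963.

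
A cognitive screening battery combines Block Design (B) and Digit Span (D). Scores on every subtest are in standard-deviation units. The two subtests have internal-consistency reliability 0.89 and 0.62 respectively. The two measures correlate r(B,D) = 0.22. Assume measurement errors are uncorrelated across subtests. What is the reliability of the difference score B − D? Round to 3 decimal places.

Var(B−D) = 1 + 1 − 2·0.22 = 2 − 0.44 = 1.56.
With uncorrelated errors the cross-covariances are all true-score covariance, so they carry over unchanged; only the diagonal terms shrink to ρᵢσᵢ².
True-score variance = [0.89 + 0.62] − 0.44 = 1.51 − 0.44 = 1.07.
Reliability = 1.07 / 1.56 = 0.686.

0.686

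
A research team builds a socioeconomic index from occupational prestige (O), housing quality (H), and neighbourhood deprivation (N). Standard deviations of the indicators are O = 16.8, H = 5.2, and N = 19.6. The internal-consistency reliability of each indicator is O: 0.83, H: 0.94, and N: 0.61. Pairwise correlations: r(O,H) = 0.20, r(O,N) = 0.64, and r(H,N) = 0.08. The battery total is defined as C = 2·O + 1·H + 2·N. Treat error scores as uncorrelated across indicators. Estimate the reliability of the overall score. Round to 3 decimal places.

0.823

Var(C) = 2²·16.8² + 5.2² + 2²·19.6² + 2·[2·16.8·5.2·0.20 + 4·16.8·19.6·0.64 + 2·5.2·19.6·0.08] = 2692.64 + 1788.42 = 4481.06.
With uncorrelated errors the cross-covariances are all true-score covariance, so they carry over unchanged; only the diagonal terms shrink to ρᵢσᵢ².
True-score variance = [2²·16.8²·0.83 + 5.2²·0.94 + 2²·19.6²·0.61] + 1788.42 = 1899.8 + 1788.42 = 3688.22.
Reliability = 3688.22 / 4481.06 = 0.823.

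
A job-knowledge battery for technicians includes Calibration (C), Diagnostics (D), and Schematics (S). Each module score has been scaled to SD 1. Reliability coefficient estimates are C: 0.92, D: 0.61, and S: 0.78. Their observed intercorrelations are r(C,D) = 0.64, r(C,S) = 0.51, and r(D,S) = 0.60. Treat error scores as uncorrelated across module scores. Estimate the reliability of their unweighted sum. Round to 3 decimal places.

0.894

Var(C+D+S) = 3 + 2·[0.64 + 0.51 + 0.60] = 3 + 3.5 = 6.5.
Under uncorrelated errors the observed covariances equal the true-score covariances, so only the own-variance terms attenuate.
True-score variance = [0.92 + 0.61 + 0.78] + 3.5 = 2.31 + 3.5 = 5.81.
Reliability = 5.81 / 6.5 = 0.894.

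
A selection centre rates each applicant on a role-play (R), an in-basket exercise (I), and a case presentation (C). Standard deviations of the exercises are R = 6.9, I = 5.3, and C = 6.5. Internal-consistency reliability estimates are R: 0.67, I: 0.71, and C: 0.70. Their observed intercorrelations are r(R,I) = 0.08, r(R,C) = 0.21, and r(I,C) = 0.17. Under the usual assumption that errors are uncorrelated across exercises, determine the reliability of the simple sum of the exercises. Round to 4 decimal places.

Var(R+I+C) = 6.9² + 5.3² + 6.5² + 2·[6.9·5.3·0.08 + 6.9·6.5·0.21 + 5.3·6.5·0.17] = 117.95 + 36.4012 = 154.351.
Under uncorrelated errors the observed covariances equal the true-score covariances, so only the own-variance terms attenuate.
True-score variance = [6.9²·0.67 + 5.3²·0.71 + 6.5²·0.70] + 36.4012 = 81.4176 + 36.4012 = 117.819.
Reliability = 117.819 / 154.351 = 0.7633.

0.7633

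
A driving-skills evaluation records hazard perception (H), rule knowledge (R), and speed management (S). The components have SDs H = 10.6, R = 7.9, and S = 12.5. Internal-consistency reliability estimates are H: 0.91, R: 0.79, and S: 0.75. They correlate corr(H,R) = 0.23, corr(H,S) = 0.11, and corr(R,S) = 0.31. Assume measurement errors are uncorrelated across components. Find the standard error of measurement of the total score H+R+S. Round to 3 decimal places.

7.892

Var(total) = 331.02 + 128.895 = 459.915.
True-score variance = 268.739 + 128.895 = 397.634, so reliability = 0.8646.
Error variance = 459.915 − 397.634 = 62.281; SEM = √62.281 = 7.892.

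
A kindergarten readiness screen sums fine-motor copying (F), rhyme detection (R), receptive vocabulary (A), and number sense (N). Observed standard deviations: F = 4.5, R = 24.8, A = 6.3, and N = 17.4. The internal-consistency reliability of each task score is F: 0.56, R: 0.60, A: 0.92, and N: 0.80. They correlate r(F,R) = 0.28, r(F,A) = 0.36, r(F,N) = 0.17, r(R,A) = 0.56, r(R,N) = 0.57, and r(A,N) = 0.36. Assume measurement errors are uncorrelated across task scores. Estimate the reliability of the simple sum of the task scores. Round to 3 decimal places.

0.826

Var(F+R+A+N) = 4.5² + 24.8² + 6.3² + 17.4² + 2·[4.5·24.8·0.28 + 4.5·6.3·0.36 + 4.5·17.4·0.17 + 24.8·6.3·0.56 + 24.8·17.4·0.57 + 6.3·17.4·0.36] = 977.74 + 855.378 = 1833.12.
Because errors are independent across components, Cov(Tᵢ,Tⱼ) = Cov(Xᵢ,Xⱼ); the off-diagonal part of the true-score variance is the same as above.
True-score variance = [4.5²·0.56 + 24.8²·0.60 + 6.3²·0.92 + 17.4²·0.80] + 855.378 = 659.087 + 855.378 = 1514.46.
Reliability = 1514.46 / 1833.12 = 0.826.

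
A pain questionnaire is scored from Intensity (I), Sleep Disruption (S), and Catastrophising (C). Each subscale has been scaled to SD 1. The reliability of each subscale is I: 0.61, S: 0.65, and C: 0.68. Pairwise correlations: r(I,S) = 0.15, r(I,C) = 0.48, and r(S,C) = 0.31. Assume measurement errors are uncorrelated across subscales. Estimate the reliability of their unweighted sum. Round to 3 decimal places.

0.783

Var(I+S+C) = 3 + 2·[0.15 + 0.48 + 0.31] = 3 + 1.88 = 4.88.
Under uncorrelated errors the observed covariances equal the true-score covariances, so only the own-variance terms attenuate.
True-score variance = [0.61 + 0.65 + 0.68] + 1.88 = 1.94 + 1.88 = 3.82.
Reliability = 3.82 / 4.88 = 0.783.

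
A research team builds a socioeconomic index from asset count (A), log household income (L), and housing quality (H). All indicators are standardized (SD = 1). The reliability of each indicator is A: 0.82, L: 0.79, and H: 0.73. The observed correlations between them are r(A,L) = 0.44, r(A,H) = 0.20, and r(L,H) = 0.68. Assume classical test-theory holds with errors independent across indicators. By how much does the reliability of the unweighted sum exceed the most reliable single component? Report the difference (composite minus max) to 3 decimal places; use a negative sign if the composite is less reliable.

Var(sum) = 3 + 2.64 = 5.64; true-score variance = 2.34 + 2.64 = 4.98; composite reliability = 0.8830.
Max component reliability = 0.8200.
Difference = 0.8830 − 0.8200 = 0.063.

0.063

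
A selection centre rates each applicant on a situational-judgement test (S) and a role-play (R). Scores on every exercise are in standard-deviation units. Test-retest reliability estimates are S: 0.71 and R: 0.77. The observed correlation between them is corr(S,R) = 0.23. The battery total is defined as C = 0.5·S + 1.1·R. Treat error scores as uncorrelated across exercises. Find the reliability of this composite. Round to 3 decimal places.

Var(C) = 0.5² + 1.1² + 2·[0.55·0.23] = 1.46 + 0.253 = 1.713.
Under uncorrelated errors the observed covariances equal the true-score covariances, so only the own-variance terms attenuate.
True-score variance = [0.5²·0.71 + 1.1²·0.77] + 0.253 = 1.1092 + 0.253 = 1.3622.
Reliability = 1.3622 / 1.713 = 0.795.

0.795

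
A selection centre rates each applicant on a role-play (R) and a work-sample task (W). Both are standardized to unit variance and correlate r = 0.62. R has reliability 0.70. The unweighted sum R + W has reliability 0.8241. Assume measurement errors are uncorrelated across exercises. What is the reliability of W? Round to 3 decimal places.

Var(R+W) = 2 + 2·0.62 = 3.240.
True-score variance = ρ_R + ρ_W + 2·0.62, so 0.8241 = (0.70 + ρ_W + 1.24) / 3.240.
ρ_W = 0.8241·3.240 − 0.70 − 1.24 = 0.730.

0.730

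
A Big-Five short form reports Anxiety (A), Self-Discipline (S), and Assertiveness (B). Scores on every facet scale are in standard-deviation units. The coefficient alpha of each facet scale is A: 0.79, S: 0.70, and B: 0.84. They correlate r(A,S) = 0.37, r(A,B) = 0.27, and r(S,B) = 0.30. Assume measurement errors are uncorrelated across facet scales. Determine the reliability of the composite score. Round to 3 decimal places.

Var(A+S+B) = 3 + 2·[0.37 + 0.27 + 0.30] = 3 + 1.88 = 4.88.
Because errors are independent across components, Cov(Tᵢ,Tⱼ) = Cov(Xᵢ,Xⱼ); the off-diagonal part of the true-score variance is the same as above.
True-score variance = [0.79 + 0.70 + 0.84] + 1.88 = 2.33 + 1.88 = 4.21.
Reliability = 4.21 / 4.88 = 0.863.

0.863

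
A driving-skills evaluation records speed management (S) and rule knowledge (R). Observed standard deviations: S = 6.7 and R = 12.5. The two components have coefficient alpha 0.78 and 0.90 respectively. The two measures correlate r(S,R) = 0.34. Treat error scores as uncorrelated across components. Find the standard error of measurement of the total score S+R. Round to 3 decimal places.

Var(total) = 201.14 + 56.95 = 258.09.
True-score variance = 175.639 + 56.95 = 232.589, so reliability = 0.9012.
Error variance = 258.09 − 232.589 = 25.5008; SEM = √25.5008 = 5.050.

5.050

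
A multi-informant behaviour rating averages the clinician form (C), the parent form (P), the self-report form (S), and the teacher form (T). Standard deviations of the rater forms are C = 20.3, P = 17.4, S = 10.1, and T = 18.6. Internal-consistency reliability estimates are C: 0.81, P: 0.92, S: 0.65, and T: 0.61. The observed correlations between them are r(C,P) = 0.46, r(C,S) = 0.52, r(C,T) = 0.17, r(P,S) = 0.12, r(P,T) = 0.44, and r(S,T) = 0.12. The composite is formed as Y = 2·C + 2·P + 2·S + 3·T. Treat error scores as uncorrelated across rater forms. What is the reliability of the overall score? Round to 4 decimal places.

0.8457

Var(Y) = 2²·20.3² + 2²·17.4² + 2²·10.1² + 3²·18.6² + 2·[4·20.3·17.4·0.46 + 4·20.3·10.1·0.52 + 6·20.3·18.6·0.17 + 4·17.4·10.1·0.12 + 6·17.4·18.6·0.44 + 6·10.1·18.6·0.12] = 6381.08 + 5071.09 = 11452.2.
Because errors are independent across components, Cov(Tᵢ,Tⱼ) = Cov(Xᵢ,Xⱼ); the off-diagonal part of the true-score variance is the same as above.
True-score variance = [2²·20.3²·0.81 + 2²·17.4²·0.92 + 2²·10.1²·0.65 + 3²·18.6²·0.61] + 5071.09 = 4613.87 + 5071.09 = 9684.96.
Reliability = 9684.96 / 11452.2 = 0.8457.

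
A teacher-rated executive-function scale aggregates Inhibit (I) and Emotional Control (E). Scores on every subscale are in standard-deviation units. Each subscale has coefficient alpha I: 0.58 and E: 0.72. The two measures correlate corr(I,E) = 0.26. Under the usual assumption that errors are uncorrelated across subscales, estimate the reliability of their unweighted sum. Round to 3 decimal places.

0.722

Var(I+E) = 2 + 2·[0.26] = 2 + 0.52 = 2.52.
Because errors are independent across components, Cov(Tᵢ,Tⱼ) = Cov(Xᵢ,Xⱼ); the off-diagonal part of the true-score variance is the same as above.
True-score variance = [0.58 + 0.72] + 0.52 = 1.3 + 0.52 = 1.82.
Reliability = 1.82 / 2.52 = 0.722.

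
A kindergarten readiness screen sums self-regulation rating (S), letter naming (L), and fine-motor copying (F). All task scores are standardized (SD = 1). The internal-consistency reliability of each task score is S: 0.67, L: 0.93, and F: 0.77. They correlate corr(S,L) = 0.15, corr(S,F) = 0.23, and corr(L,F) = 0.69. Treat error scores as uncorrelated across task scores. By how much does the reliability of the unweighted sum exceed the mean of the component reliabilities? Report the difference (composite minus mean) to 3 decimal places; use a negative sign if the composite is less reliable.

0.087

Var(sum) = 3 + 2.14 = 5.14; true-score variance = 2.37 + 2.14 = 4.51; composite reliability = 0.8774.
Mean component reliability = 0.7900.
Difference = 0.8774 − 0.7900 = 0.087.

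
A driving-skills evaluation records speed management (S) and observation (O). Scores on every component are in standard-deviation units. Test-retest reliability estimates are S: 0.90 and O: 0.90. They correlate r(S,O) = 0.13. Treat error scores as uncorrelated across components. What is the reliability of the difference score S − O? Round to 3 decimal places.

0.885

Var(S−O) = 1 + 1 − 2·0.13 = 2 − 0.26 = 1.74.
With uncorrelated errors the cross-covariances are all true-score covariance, so they carry over unchanged; only the diagonal terms shrink to ρᵢσᵢ².
True-score variance = [0.90 + 0.90] − 0.26 = 1.8 − 0.26 = 1.54.
Reliability = 1.54 / 1.74 = 0.885.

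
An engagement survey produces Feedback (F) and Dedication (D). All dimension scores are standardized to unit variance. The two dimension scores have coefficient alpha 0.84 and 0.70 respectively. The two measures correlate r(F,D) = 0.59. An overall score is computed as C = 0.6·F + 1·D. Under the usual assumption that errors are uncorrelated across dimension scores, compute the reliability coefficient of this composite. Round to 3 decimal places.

0.827

Var(C) = 0.6² + 1 + 2·[0.6·0.59] = 1.36 + 0.708 = 2.068.
Under uncorrelated errors the observed covariances equal the true-score covariances, so only the own-variance terms attenuate.
True-score variance = [0.6²·0.84 + 0.70] + 0.708 = 1.0024 + 0.708 = 1.7104.
Reliability = 1.7104 / 2.068 = 0.827.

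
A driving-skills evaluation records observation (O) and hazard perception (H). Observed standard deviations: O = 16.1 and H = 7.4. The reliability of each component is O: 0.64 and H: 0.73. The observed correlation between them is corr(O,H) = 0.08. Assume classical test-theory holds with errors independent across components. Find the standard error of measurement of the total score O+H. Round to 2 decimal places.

Var(total) = 313.97 + 19.0624 = 333.032.
True-score variance = 205.869 + 19.0624 = 224.932, so reliability = 0.6754.
Error variance = 333.032 − 224.932 = 108.101; SEM = √108.101 = 10.40.

10.40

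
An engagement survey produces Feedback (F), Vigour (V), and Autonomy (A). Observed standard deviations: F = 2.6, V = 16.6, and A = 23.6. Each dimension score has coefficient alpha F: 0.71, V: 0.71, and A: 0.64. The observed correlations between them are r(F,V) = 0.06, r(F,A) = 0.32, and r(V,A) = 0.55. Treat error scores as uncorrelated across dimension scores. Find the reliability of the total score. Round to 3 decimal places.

Var(F+V+A) = 2.6² + 16.6² + 23.6² + 2·[2.6·16.6·0.06 + 2.6·23.6·0.32 + 16.6·23.6·0.55] = 839.28 + 475.386 = 1314.67.
Because errors are independent across components, Cov(Tᵢ,Tⱼ) = Cov(Xᵢ,Xⱼ); the off-diagonal part of the true-score variance is the same as above.
True-score variance = [2.6²·0.71 + 16.6²·0.71 + 23.6²·0.64] + 475.386 = 556.902 + 475.386 = 1032.29.
Reliability = 1032.29 / 1314.67 = 0.785.

0.785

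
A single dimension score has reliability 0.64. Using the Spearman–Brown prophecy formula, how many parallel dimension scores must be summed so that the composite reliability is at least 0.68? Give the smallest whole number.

2

k ≥ ρ*(1−ρ₁)/(ρ₁(1−ρ*)) = 0.68·0.36 / (0.64·0.32) = 1.195.
Smallest integer k = 2.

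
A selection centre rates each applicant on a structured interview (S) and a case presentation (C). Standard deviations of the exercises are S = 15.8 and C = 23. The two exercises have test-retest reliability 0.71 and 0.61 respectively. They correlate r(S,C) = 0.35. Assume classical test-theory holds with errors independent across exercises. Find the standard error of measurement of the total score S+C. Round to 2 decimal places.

Var(total) = 778.64 + 254.38 = 1033.02.
True-score variance = 499.934 + 254.38 = 754.314, so reliability = 0.7302.
Error variance = 1033.02 − 754.314 = 278.706; SEM = √278.706 = 16.69.

16.69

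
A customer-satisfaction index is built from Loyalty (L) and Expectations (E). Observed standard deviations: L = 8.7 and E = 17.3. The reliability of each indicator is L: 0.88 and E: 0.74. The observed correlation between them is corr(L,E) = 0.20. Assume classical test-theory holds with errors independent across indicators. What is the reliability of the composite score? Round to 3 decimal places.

0.800

Var(L+E) = 8.7² + 17.3² + 2·[8.7·17.3·0.20] = 374.98 + 60.204 = 435.184.
Under uncorrelated errors the observed covariances equal the true-score covariances, so only the own-variance terms attenuate.
True-score variance = [8.7²·0.88 + 17.3²·0.74] + 60.204 = 288.082 + 60.204 = 348.286.
Reliability = 348.286 / 435.184 = 0.800.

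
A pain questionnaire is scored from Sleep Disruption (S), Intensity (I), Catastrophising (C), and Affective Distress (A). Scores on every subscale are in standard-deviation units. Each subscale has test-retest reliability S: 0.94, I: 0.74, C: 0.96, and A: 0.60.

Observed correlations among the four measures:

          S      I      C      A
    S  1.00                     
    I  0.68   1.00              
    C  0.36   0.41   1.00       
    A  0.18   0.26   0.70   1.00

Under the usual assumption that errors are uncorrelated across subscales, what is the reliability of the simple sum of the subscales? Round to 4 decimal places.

Var(S+I+C+A) = 4 + 2·[0.68 + 0.36 + 0.18 + 0.41 + 0.26 + 0.70] = 4 + 5.18 = 9.18.
With uncorrelated errors the cross-covariances are all true-score covariance, so they carry over unchanged; only the diagonal terms shrink to ρᵢσᵢ².
True-score variance = [0.94 + 0.74 + 0.96 + 0.60] + 5.18 = 3.24 + 5.18 = 8.42.
Reliability = 8.42 / 9.18 = 0.9172.

0.9172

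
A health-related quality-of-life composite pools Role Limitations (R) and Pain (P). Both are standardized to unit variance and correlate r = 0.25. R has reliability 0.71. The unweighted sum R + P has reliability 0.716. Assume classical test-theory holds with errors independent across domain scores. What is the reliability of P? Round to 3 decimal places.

0.580

Var(R+P) = 2 + 2·0.25 = 2.500.
True-score variance = ρ_R + ρ_P + 2·0.25, so 0.716 = (0.71 + ρ_P + 0.50) / 2.500.
ρ_P = 0.716·2.500 − 0.71 − 0.50 = 0.580.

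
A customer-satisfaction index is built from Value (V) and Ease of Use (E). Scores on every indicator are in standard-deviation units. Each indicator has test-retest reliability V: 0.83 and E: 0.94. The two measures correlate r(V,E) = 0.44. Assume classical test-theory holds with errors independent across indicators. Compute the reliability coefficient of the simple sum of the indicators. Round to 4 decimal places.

0.9201

Var(V+E) = 2 + 2·[0.44] = 2 + 0.88 = 2.88.
Under uncorrelated errors the observed covariances equal the true-score covariances, so only the own-variance terms attenuate.
True-score variance = [0.83 + 0.94] + 0.88 = 1.77 + 0.88 = 2.65.
Reliability = 2.65 / 2.88 = 0.9201.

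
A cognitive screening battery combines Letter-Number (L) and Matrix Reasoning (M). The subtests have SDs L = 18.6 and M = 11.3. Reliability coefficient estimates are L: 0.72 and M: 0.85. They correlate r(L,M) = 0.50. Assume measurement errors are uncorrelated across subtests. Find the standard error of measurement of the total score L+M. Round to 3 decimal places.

10.771

Var(total) = 473.65 + 210.18 = 683.83.
True-score variance = 357.628 + 210.18 = 567.808, so reliability = 0.8303.
Error variance = 683.83 − 567.808 = 116.022; SEM = √116.022 = 10.771.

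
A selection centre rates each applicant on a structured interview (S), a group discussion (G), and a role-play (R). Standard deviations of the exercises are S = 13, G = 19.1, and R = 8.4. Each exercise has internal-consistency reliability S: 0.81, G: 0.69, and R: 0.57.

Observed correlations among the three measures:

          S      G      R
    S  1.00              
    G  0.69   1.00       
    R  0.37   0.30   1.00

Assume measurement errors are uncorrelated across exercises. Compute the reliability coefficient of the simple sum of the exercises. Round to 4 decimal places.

0.8438

Var(S+G+R) = 13² + 19.1² + 8.4² + 2·[13·19.1·0.69 + 13·8.4·0.37 + 19.1·8.4·0.30] = 604.37 + 519.726 = 1124.1.
With uncorrelated errors the cross-covariances are all true-score covariance, so they carry over unchanged; only the diagonal terms shrink to ρᵢσᵢ².
True-score variance = [13²·0.81 + 19.1²·0.69 + 8.4²·0.57] + 519.726 = 428.828 + 519.726 = 948.554.
Reliability = 948.554 / 1124.1 = 0.8438.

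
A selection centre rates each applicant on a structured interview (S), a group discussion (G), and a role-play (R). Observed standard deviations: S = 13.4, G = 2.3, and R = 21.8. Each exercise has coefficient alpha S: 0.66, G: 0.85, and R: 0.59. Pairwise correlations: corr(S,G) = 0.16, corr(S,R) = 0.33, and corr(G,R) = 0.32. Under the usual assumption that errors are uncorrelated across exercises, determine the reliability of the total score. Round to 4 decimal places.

0.7131

Var(S+G+R) = 13.4² + 2.3² + 21.8² + 2·[13.4·2.3·0.16 + 13.4·21.8·0.33 + 2.3·21.8·0.32] = 660.09 + 234.751 = 894.841.
Under uncorrelated errors the observed covariances equal the true-score covariances, so only the own-variance terms attenuate.
True-score variance = [13.4²·0.66 + 2.3²·0.85 + 21.8²·0.59] + 234.751 = 403.398 + 234.751 = 638.149.
Reliability = 638.149 / 894.841 = 0.7131.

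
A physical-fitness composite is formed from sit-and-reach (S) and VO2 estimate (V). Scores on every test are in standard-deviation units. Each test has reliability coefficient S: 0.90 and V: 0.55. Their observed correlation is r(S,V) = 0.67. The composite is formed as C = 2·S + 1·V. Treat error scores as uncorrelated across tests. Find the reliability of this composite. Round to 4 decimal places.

Var(C) = 2² + 1 + 2·[2·0.67] = 5 + 2.68 = 7.68.
Under uncorrelated errors the observed covariances equal the true-score covariances, so only the own-variance terms attenuate.
True-score variance = [2²·0.90 + 0.55] + 2.68 = 4.15 + 2.68 = 6.83.
Reliability = 6.83 / 7.68 = 0.8893.

0.8893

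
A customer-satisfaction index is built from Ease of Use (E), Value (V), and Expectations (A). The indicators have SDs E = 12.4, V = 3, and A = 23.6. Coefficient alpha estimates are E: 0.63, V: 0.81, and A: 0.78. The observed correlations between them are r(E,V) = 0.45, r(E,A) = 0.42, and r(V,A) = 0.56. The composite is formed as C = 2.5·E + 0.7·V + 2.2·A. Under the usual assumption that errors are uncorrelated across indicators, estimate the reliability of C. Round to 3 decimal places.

Var(C) = 2.5²·12.4² + 0.7²·3² + 2.2²·23.6² + 2·[1.75·12.4·3·0.45 + 5.5·12.4·23.6·0.42 + 1.54·3·23.6·0.56] = 3661.1 + 1532.7 = 5193.8.
Because errors are independent across components, Cov(Tᵢ,Tⱼ) = Cov(Xᵢ,Xⱼ); the off-diagonal part of the true-score variance is the same as above.
True-score variance = [2.5²·12.4²·0.63 + 0.7²·3²·0.81 + 2.2²·23.6²·0.78] + 1532.7 = 2711.64 + 1532.7 = 4244.34.
Reliability = 4244.34 / 5193.8 = 0.817.

0.817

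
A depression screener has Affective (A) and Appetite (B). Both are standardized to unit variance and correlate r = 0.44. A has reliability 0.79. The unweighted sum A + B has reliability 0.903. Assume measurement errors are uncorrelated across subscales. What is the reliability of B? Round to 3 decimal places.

0.931

Var(A+B) = 2 + 2·0.44 = 2.880.
True-score variance = ρ_A + ρ_B + 2·0.44, so 0.903 = (0.79 + ρ_B + 0.88) / 2.880.
ρ_B = 0.903·2.880 − 0.79 − 0.88 = 0.931.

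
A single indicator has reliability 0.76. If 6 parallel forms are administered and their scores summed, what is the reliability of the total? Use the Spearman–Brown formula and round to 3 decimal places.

0.950

ρ_k = kρ / (1 + (k−1)ρ) = 6·0.76 / (1 + 5·0.76) = 4.560 / 4.800 = 0.950.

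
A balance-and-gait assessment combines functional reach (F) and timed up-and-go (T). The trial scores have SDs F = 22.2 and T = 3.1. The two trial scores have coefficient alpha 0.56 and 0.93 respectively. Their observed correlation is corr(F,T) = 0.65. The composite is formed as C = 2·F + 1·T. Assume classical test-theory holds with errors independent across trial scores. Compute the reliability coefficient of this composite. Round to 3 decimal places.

0.598

Var(C) = 2²·22.2² + 3.1² + 2·[2·22.2·3.1·0.65] = 1980.97 + 178.932 = 2159.9.
Because errors are independent across components, Cov(Tᵢ,Tⱼ) = Cov(Xᵢ,Xⱼ); the off-diagonal part of the true-score variance is the same as above.
True-score variance = [2²·22.2²·0.56 + 3.1²·0.93] + 178.932 = 1112.9 + 178.932 = 1291.83.
Reliability = 1291.83 / 2159.9 = 0.598.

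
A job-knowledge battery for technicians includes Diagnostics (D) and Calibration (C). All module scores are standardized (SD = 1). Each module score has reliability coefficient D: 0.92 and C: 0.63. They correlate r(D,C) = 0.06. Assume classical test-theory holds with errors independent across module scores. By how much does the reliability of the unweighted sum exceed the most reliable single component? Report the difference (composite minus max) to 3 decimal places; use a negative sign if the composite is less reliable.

Var(sum) = 2 + 0.12 = 2.12; true-score variance = 1.55 + 0.12 = 1.67; composite reliability = 0.7877.
Max component reliability = 0.9200.
Difference = 0.7877 − 0.9200 = -0.132.

-0.132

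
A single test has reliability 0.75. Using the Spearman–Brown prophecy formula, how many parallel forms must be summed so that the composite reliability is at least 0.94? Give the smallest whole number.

k ≥ ρ*(1−ρ₁)/(ρ₁(1−ρ*)) = 0.94·0.25 / (0.75·0.06) = 5.222.
Smallest integer k = 6.

6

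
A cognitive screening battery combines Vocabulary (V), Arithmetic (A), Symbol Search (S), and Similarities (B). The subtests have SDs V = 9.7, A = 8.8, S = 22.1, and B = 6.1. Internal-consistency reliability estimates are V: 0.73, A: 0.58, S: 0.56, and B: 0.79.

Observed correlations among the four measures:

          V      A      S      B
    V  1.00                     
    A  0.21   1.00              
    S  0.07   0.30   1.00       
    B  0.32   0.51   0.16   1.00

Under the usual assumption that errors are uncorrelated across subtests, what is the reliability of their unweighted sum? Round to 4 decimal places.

0.7236

Var(V+A+S+B) = 9.7² + 8.8² + 22.1² + 6.1² + 2·[9.7·8.8·0.21 + 9.7·22.1·0.07 + 9.7·6.1·0.32 + 8.8·22.1·0.30 + 8.8·6.1·0.51 + 22.1·6.1·0.16] = 697.15 + 318.313 = 1015.46.
With uncorrelated errors the cross-covariances are all true-score covariance, so they carry over unchanged; only the diagonal terms shrink to ρᵢσᵢ².
True-score variance = [9.7²·0.73 + 8.8²·0.58 + 22.1²·0.56 + 6.1²·0.79] + 318.313 = 416.506 + 318.313 = 734.819.
Reliability = 734.819 / 1015.46 = 0.7236.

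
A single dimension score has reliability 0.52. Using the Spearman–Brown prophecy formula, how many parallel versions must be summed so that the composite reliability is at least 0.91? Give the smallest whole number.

k ≥ ρ*(1−ρ₁)/(ρ₁(1−ρ*)) = 0.91·0.48 / (0.52·0.09) = 9.333.
Smallest integer k = 10.

10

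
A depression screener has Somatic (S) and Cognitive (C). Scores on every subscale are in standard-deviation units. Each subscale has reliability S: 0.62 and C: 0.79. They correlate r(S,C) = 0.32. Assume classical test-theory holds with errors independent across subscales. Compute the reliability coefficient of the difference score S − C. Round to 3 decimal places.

0.566

Var(S−C) = 1 + 1 − 2·0.32 = 2 − 0.64 = 1.36.
Under uncorrelated errors the observed covariances equal the true-score covariances, so only the own-variance terms attenuate.
True-score variance = [0.62 + 0.79] − 0.64 = 1.41 − 0.64 = 0.77.
Reliability = 0.77 / 1.36 = 0.566.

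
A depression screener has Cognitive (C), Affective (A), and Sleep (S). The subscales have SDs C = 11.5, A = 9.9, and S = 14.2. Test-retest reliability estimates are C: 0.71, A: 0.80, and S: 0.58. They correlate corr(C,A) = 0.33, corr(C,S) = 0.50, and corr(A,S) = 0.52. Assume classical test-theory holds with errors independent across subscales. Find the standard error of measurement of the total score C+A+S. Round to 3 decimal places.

11.943

Var(total) = 431.9 + 384.644 = 816.544.
True-score variance = 289.257 + 384.644 = 673.901, so reliability = 0.8253.
Error variance = 816.544 − 673.901 = 142.643; SEM = √142.643 = 11.943.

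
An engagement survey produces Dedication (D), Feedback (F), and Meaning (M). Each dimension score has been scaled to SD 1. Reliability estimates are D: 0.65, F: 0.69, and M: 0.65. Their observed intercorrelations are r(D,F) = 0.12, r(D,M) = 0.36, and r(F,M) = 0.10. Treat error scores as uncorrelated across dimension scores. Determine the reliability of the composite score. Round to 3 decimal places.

0.757

Var(D+F+M) = 3 + 2·[0.12 + 0.36 + 0.10] = 3 + 1.16 = 4.16.
Under uncorrelated errors the observed covariances equal the true-score covariances, so only the own-variance terms attenuate.
True-score variance = [0.65 + 0.69 + 0.65] + 1.16 = 1.99 + 1.16 = 3.15.
Reliability = 3.15 / 4.16 = 0.757.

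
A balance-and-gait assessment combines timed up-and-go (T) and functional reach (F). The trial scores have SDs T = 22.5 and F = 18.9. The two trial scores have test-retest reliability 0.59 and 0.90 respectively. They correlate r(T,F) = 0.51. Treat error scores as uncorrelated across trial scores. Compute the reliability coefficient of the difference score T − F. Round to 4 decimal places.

Var(T−F) = 22.5² + 18.9² − 2·22.5·18.9·0.51 = 863.46 − 433.755 = 429.705.
Because errors are independent across components, Cov(Tᵢ,Tⱼ) = Cov(Xᵢ,Xⱼ); the off-diagonal part of the true-score variance is the same as above.
True-score variance = [22.5²·0.59 + 18.9²·0.90] − 433.755 = 620.176 − 433.755 = 186.421.
Reliability = 186.421 / 429.705 = 0.4338.

0.4338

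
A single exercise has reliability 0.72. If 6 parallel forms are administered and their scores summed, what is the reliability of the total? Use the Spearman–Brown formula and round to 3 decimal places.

0.939

ρ_k = kρ / (1 + (k−1)ρ) = 6·0.72 / (1 + 5·0.72) = 4.320 / 4.600 = 0.939.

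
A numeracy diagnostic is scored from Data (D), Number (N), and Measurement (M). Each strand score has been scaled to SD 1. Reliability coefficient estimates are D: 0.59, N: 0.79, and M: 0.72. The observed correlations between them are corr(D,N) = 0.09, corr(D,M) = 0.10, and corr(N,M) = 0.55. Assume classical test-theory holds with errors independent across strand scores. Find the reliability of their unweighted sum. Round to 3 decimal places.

Var(D+N+M) = 3 + 2·[0.09 + 0.10 + 0.55] = 3 + 1.48 = 4.48.
With uncorrelated errors the cross-covariances are all true-score covariance, so they carry over unchanged; only the diagonal terms shrink to ρᵢσᵢ².
True-score variance = [0.59 + 0.79 + 0.72] + 1.48 = 2.1 + 1.48 = 3.58.
Reliability = 3.58 / 4.48 = 0.799.

0.799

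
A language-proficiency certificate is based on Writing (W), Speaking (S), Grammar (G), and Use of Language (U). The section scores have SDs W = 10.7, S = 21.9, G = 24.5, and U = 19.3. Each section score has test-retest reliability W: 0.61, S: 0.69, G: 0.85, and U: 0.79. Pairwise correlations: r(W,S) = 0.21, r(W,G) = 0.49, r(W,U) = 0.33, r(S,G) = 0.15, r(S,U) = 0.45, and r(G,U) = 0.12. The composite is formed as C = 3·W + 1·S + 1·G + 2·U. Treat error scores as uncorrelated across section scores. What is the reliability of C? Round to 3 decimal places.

0.856

Var(C) = 3²·10.7² + 21.9² + 24.5² + 2²·19.3² + 2·[3·10.7·21.9·0.21 + 3·10.7·24.5·0.49 + 6·10.7·19.3·0.33 + 21.9·24.5·0.15 + 2·21.9·19.3·0.45 + 2·24.5·19.3·0.12] = 3600.23 + 3032.5 = 6632.73.
With uncorrelated errors the cross-covariances are all true-score covariance, so they carry over unchanged; only the diagonal terms shrink to ρᵢσᵢ².
True-score variance = [3²·10.7²·0.61 + 21.9²·0.69 + 24.5²·0.85 + 2²·19.3²·0.79] + 3032.5 = 2646.76 + 3032.5 = 5679.26.
Reliability = 5679.26 / 6632.73 = 0.856.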